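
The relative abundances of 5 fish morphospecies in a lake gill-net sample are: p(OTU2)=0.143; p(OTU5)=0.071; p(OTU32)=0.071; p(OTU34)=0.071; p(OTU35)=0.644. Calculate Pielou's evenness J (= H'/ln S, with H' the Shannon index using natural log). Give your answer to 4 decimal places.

0.6990

H' = −Σ pᵢ ln pᵢ = −((-0.278122) + (-0.187800) + (-0.187800) + (-0.187800) + (-0.283396)) = 1.124920 (working shown to 6 dp, full precision carried).
With S = 5 species, ln S = 1.609438, so J = 1.124920/1.609438 = 0.698952, i.e. 0.6990 to 4 decimal places.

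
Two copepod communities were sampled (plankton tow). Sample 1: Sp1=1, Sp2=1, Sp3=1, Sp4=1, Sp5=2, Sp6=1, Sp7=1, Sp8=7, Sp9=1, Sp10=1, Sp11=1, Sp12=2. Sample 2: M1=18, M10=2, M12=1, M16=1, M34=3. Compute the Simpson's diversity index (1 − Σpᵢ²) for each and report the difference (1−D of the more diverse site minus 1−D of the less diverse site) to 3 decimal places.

Sample 1: N=20, proportions 0.05, 0.05, 0.05, 0.05, 0.1, 0.05, 0.05, 0.35, 0.05, 0.05, 0.05, 0.1, giving 1−D = 0.83500 (working shown to 5 dp, full precision carried).
Sample 2: N=25, proportions 0.72, 0.08, 0.04, 0.04, 0.12, giving 1−D = 0.45760.
Difference = |0.83500 − 0.45760| = 0.37740, i.e. 0.377 to 3 decimal places.

0.377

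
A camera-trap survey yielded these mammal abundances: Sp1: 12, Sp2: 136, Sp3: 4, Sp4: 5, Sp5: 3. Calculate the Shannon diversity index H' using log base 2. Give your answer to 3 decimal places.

Total N = 12+136+4+5+3 = 160, so the proportions are 0.075, 0.85, 0.025, 0.03125, 0.01875 (working shown to 5 dp, full precision carried).
Each pᵢ log₂ pᵢ term: 0.075×(-3.73697)=-0.28027, 0.85×(-0.23447)=-0.19930, 0.025×(-5.32193)=-0.13305, 0.03125×(-5.00000)=-0.15625, 0.01875×(-5.73697)=-0.10757.
Sum = -0.87643, so H' = 0.876.

0.876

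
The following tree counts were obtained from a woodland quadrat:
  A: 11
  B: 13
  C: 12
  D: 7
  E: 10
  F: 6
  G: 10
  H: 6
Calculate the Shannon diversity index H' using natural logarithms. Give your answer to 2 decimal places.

Total N = 11+13+12+7+10+6+10+6 = 75, so the proportions are 0.1467, 0.1733, 0.16, 0.0933, 0.1333, 0.08, 0.1333, 0.08 (working shown to 4 dp, full precision carried).
Each pᵢ ln pᵢ term: 0.1467×(-1.9196)=-0.2815, 0.1733×(-1.7525)=-0.3038, 0.16×(-1.8326)=-0.2932, 0.0933×(-2.3716)=-0.2213, 0.1333×(-2.0149)=-0.2687, 0.08×(-2.5257)=-0.2021, 0.1333×(-2.0149)=-0.2687, 0.08×(-2.5257)=-0.2021.
Sum = -2.0413, so H' = 2.04.

2.04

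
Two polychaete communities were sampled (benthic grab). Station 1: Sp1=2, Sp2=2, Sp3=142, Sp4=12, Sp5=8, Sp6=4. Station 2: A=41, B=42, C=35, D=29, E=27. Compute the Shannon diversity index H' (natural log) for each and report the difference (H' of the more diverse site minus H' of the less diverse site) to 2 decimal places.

0.92

Station 1: N=170, proportions 0.0118, 0.0118, 0.8353, 0.0706, 0.0471, 0.0235, giving H' = 0.6740 (working shown to 4 dp, full precision carried).
Station 2: N=174, proportions 0.2356, 0.2414, 0.2011, 0.1667, 0.1552, giving H' = 1.5940.
Difference = |0.6740 − 1.5940| = 0.9200, i.e. 0.92 to 2 decimal places.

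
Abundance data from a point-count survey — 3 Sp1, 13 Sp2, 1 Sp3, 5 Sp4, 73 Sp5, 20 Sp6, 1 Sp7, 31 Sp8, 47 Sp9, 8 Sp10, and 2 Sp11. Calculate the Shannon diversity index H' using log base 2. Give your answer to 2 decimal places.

2.56

Total N = 3+13+1+5+73+20+1+31+47+8+2 = 204, so the proportions are 0.0147, 0.0637, 0.0049, 0.0245, 0.3578, 0.098, 0.0049, 0.152, 0.2304, 0.0392, 0.0098 (working shown to 4 dp, full precision carried).
Each pᵢ log₂ pᵢ term: 0.0147×(-6.0875)=-0.0895, 0.0637×(-3.9720)=-0.2531, 0.0049×(-7.6724)=-0.0376, 0.0245×(-5.3505)=-0.1311, 0.3578×(-1.4826)=-0.5305, 0.098×(-3.3505)=-0.3285, 0.0049×(-7.6724)=-0.0376, 0.152×(-2.7182)=-0.4131, 0.2304×(-2.1178)=-0.4879, 0.0392×(-4.6724)=-0.1832, 0.0098×(-6.6724)=-0.0654.
Sum = -2.5577, so H' = 2.56.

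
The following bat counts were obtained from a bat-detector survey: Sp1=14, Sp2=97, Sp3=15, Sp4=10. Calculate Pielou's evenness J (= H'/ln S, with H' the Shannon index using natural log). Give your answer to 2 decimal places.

Total N = 14+97+15+10 = 136, so the proportions are 0.1029, 0.7132, 0.1103, 0.0735 (working shown to 4 dp, full precision carried).
H' = −Σ pᵢ ln pᵢ = −((-0.2340) + (-0.2410) + (-0.2432) + (-0.1919)) = 0.9102.
With S = 4 species, ln S = 1.3863, so J = 0.9102/1.3863 = 0.6565, i.e. 0.66 to 2 decimal places.

0.66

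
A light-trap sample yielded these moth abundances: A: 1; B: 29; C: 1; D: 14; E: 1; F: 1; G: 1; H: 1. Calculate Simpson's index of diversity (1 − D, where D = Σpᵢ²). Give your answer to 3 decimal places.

Total N = 1+29+1+14+1+1+1+1 = 49, so the proportions are 0.02041, 0.59184, 0.02041, 0.28571, 0.02041, 0.02041, 0.02041, 0.02041 (working shown to 5 dp, full precision carried).
D = 0.02041² + 0.59184² + 0.02041² + 0.28571² + 0.02041² + 0.02041² + 0.02041² + 0.02041² = 0.00042 + 0.35027 + 0.00042 + 0.08163 + 0.00042 + 0.00042 + 0.00042 + 0.00042 = 0.43440.
So 1 − D = 0.56560, i.e. 0.566 to 3 decimal places.

0.566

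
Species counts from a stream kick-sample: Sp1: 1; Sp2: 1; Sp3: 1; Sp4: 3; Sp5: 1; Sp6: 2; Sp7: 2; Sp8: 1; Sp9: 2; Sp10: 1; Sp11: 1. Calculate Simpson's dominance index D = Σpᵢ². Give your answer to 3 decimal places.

Total N = 1+1+1+3+1+2+2+1+2+1+1 = 16, so the proportions are 0.0625, 0.0625, 0.0625, 0.1875, 0.0625, 0.125, 0.125, 0.0625, 0.125, 0.0625, 0.0625 (working shown to 5 dp, full precision carried).
D = 0.0625² + 0.0625² + 0.0625² + 0.1875² + 0.0625² + 0.125² + 0.125² + 0.0625² + 0.125² + 0.0625² + 0.0625² = 0.00391 + 0.00391 + 0.00391 + 0.03516 + 0.00391 + 0.01562 + 0.01562 + 0.00391 + 0.01562 + 0.00391 + 0.00391 = 0.10938.
To 3 decimal places, D = 0.109.

0.109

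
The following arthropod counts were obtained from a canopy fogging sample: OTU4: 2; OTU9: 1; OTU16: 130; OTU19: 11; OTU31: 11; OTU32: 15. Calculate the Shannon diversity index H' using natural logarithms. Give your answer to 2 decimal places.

Total N = 2+1+130+11+11+15 = 170, so the proportions are 0.0118, 0.0059, 0.7647, 0.0647, 0.0647, 0.0882 (working shown to 4 dp, full precision carried).
Each pᵢ ln pᵢ term: 0.0118×(-4.4427)=-0.0523, 0.0059×(-5.1358)=-0.0302, 0.7647×(-0.2683)=-0.2051, 0.0647×(-2.7379)=-0.1772, 0.0647×(-2.7379)=-0.1772, 0.0882×(-2.4277)=-0.2142.
Sum = -0.8562, so H' = 0.86.

0.86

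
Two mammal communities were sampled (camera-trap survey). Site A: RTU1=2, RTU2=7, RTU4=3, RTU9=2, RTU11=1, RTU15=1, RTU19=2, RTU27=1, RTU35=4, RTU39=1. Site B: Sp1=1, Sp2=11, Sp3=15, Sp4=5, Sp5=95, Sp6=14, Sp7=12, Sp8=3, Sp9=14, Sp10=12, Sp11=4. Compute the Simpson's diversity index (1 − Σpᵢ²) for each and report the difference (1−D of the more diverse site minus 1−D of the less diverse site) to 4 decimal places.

Site A: N=24, proportions 0.083333, 0.291667, 0.125, 0.083333, 0.041667, 0.041667, 0.083333, 0.041667, 0.166667, 0.041667, giving 1−D = 0.843750 (working shown to 6 dp, full precision carried).
Site B: N=186, proportions 0.005376, 0.05914, 0.080645, 0.026882, 0.510753, 0.075269, 0.064516, 0.016129, 0.075269, 0.064516, 0.021505, giving 1−D = 0.708001.
Difference = |0.843750 − 0.708001| = 0.135749, i.e. 0.1357 to 4 decimal places.

0.1357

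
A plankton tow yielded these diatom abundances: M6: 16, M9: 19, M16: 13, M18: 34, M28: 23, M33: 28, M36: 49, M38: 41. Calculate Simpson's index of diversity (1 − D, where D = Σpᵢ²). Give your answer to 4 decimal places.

Total N = 16+19+13+34+23+28+49+41 = 223, so the proportions are 0.071749, 0.085202, 0.058296, 0.152466, 0.103139, 0.125561, 0.219731, 0.183857 (working shown to 6 dp, full precision carried).
D = 0.071749² + 0.085202² + 0.058296² + 0.152466² + 0.103139² + 0.125561² + 0.219731² + 0.183857² = 0.005148 + 0.007259 + 0.003398 + 0.023246 + 0.010638 + 0.015765 + 0.048282 + 0.033803 = 0.147540.
So 1 − D = 0.852460, i.e. 0.8525 to 4 decimal places.

0.8525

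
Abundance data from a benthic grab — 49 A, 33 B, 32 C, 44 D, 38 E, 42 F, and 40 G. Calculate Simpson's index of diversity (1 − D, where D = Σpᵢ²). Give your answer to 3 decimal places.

Total N = 49+33+32+44+38+42+40 = 278, so the proportions are 0.17626, 0.11871, 0.11511, 0.15827, 0.13669, 0.15108, 0.14388 (working shown to 5 dp, full precision carried).
D = 0.17626² + 0.11871² + 0.11511² + 0.15827² + 0.13669² + 0.15108² + 0.14388² = 0.03107 + 0.01409 + 0.01325 + 0.02505 + 0.01868 + 0.02282 + 0.02070 = 0.14567.
So 1 − D = 0.85433, i.e. 0.854 to 3 decimal places.

0.854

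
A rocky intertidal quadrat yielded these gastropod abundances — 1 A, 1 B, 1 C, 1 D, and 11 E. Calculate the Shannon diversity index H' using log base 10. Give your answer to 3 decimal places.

0.412

Total N = 1+1+1+1+11 = 15, so the proportions are 0.06667, 0.06667, 0.06667, 0.06667, 0.73333 (working shown to 5 dp, full precision carried).
Each pᵢ log₁₀ pᵢ term: 0.06667×(-1.17609)=-0.07841, 0.06667×(-1.17609)=-0.07841, 0.06667×(-1.17609)=-0.07841, 0.06667×(-1.17609)=-0.07841, 0.73333×(-0.13470)=-0.09878.
Sum = -0.41240, so H' = 0.412.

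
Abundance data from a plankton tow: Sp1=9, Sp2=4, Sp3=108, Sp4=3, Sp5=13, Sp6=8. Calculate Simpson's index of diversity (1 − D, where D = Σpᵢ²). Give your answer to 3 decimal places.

0.429

Total N = 9+4+108+3+13+8 = 145, so the proportions are 0.06207, 0.02759, 0.74483, 0.02069, 0.08966, 0.05517 (working shown to 5 dp, full precision carried).
D = 0.06207² + 0.02759² + 0.74483² + 0.02069² + 0.08966² + 0.05517² = 0.00385 + 0.00076 + 0.55477 + 0.00043 + 0.00804 + 0.00304 = 0.57089.
So 1 − D = 0.42911, i.e. 0.429 to 3 decimal places.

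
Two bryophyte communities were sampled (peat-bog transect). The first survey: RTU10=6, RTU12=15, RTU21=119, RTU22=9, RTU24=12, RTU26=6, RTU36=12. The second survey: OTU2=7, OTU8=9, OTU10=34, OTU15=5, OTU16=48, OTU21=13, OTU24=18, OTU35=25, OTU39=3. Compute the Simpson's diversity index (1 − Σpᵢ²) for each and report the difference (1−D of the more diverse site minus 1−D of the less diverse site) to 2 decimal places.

0.28

The first survey: N=179, proportions 0.0335, 0.0838, 0.6648, 0.0503, 0.067, 0.0335, 0.067, giving 1−D = 0.5372 (working shown to 4 dp, full precision carried).
The second survey: N=162, proportions 0.0432, 0.0556, 0.2099, 0.0309, 0.2963, 0.0802, 0.1111, 0.1543, 0.0185, giving 1−D = 0.8193.
Difference = |0.5372 − 0.8193| = 0.2821, i.e. 0.28 to 2 decimal places.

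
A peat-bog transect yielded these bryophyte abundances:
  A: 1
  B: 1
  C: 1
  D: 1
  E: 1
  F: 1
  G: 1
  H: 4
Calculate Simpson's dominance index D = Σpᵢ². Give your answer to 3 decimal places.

0.190

Total N = 1+1+1+1+1+1+1+4 = 11, so the proportions are 0.09091, 0.09091, 0.09091, 0.09091, 0.09091, 0.09091, 0.09091, 0.36364 (working shown to 5 dp, full precision carried).
D = 0.09091² + 0.09091² + 0.09091² + 0.09091² + 0.09091² + 0.09091² + 0.09091² + 0.36364² = 0.00826 + 0.00826 + 0.00826 + 0.00826 + 0.00826 + 0.00826 + 0.00826 + 0.13223 = 0.19008.
To 3 decimal places, D = 0.190.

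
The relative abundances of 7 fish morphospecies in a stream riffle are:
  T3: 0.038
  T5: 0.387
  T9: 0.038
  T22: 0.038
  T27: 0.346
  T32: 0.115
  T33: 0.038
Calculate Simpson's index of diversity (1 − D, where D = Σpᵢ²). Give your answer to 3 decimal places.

D = 0.038² + 0.387² + 0.038² + 0.038² + 0.346² + 0.115² + 0.038² = 0.00144 + 0.14977 + 0.00144 + 0.00144 + 0.11972 + 0.01323 + 0.00144 = 0.28849 (working shown to 5 dp, full precision carried).
So 1 − D = 0.71151, i.e. 0.712 to 3 decimal places.

0.712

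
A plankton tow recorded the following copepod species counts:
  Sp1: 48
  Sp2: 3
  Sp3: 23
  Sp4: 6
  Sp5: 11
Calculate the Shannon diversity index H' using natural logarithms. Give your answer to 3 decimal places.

1.232

Total N = 48+3+23+6+11 = 91, so the proportions are 0.52747, 0.03297, 0.25275, 0.06593, 0.12088 (working shown to 5 dp, full precision carried).
Each pᵢ ln pᵢ term: 0.52747×(-0.63966)=-0.33740, 0.03297×(-3.41225)=-0.11249, 0.25275×(-1.37537)=-0.34762, 0.06593×(-2.71910)=-0.17928, 0.12088×(-2.11296)=-0.25541.
Sum = -1.23221, so H' = 1.232.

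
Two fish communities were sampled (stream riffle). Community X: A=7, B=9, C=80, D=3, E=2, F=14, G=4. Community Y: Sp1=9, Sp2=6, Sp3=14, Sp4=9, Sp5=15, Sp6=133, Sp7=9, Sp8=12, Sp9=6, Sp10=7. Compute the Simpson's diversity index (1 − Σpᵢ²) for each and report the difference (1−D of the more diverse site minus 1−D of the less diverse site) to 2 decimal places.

Community X: N=119, proportions 0.0588, 0.0756, 0.6723, 0.0252, 0.0168, 0.1176, 0.0336, giving 1−D = 0.5230 (working shown to 4 dp, full precision carried).
Community Y: N=220, proportions 0.0409, 0.0273, 0.0636, 0.0409, 0.0682, 0.6045, 0.0409, 0.0545, 0.0273, 0.0318, giving 1−D = 0.6153.
Difference = |0.5230 − 0.6153| = 0.0923, i.e. 0.09 to 2 decimal places.

0.09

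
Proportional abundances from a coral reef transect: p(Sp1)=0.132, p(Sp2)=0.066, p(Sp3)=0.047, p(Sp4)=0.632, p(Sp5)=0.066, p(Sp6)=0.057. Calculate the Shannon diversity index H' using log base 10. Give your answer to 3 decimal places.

Each pᵢ log₁₀ pᵢ term (working shown to 5 dp, full precision carried): 0.132×(-0.87943)=-0.11608, 0.066×(-1.18046)=-0.07791, 0.047×(-1.32790)=-0.06241, 0.632×(-0.19928)=-0.12595, 0.066×(-1.18046)=-0.07791, 0.057×(-1.24413)=-0.07092.
Sum = -0.53118, so H' = 0.531.

0.531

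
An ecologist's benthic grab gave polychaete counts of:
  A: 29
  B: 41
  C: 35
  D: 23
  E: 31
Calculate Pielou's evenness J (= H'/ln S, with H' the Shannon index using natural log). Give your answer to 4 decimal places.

Total N = 29+41+35+23+31 = 159, so the proportions are 0.18239, 0.257862, 0.220126, 0.144654, 0.194969 (working shown to 6 dp, full precision carried).
H' = −Σ pᵢ ln pᵢ = −((-0.310356) + (-0.349488) + (-0.333173) + (-0.279676) + (-0.318757)) = 1.591450.
With S = 5 species, ln S = 1.609438, so J = 1.591450/1.609438 = 0.988824, i.e. 0.9888 to 4 decimal places.

0.9888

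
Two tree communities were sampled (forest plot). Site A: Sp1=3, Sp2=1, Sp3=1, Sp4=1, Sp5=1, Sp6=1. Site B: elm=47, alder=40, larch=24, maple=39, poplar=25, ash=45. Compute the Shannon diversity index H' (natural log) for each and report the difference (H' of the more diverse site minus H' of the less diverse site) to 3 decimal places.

0.092

Site A: N=8, proportions 0.375, 0.125, 0.125, 0.125, 0.125, 0.125, giving H' = 1.66746 (working shown to 5 dp, full precision carried).
Site B: N=220, proportions 0.21364, 0.18182, 0.10909, 0.17727, 0.11364, 0.20455, giving H' = 1.75983.
Difference = |1.66746 − 1.75983| = 0.09237, i.e. 0.092 to 3 decimal places.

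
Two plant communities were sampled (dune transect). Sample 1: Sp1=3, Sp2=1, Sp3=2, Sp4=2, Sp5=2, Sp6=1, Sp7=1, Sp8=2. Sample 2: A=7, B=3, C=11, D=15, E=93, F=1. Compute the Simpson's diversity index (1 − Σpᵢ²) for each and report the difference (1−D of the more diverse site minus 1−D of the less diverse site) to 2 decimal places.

0.39

Sample 1: N=14, proportions 0.21429, 0.07143, 0.14286, 0.14286, 0.14286, 0.07143, 0.07143, 0.14286, giving 1−D = 0.85714 (working shown to 5 dp, full precision carried).
Sample 2: N=130, proportions 0.05385, 0.02308, 0.08462, 0.11538, 0.71538, 0.00769, giving 1−D = 0.46426.
Difference = |0.85714 − 0.46426| = 0.39288, i.e. 0.39 to 2 decimal places.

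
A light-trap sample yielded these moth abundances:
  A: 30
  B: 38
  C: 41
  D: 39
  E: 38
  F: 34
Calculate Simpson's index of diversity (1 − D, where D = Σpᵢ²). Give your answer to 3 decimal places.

0.832

Total N = 30+38+41+39+38+34 = 220, so the proportions are 0.13636, 0.17273, 0.18636, 0.17727, 0.17273, 0.15455 (working shown to 5 dp, full precision carried).
D = 0.13636² + 0.17273² + 0.18636² + 0.17727² + 0.17273² + 0.15455² = 0.01860 + 0.02983 + 0.03473 + 0.03143 + 0.02983 + 0.02388 = 0.16831.
So 1 − D = 0.83169, i.e. 0.832 to 3 decimal places.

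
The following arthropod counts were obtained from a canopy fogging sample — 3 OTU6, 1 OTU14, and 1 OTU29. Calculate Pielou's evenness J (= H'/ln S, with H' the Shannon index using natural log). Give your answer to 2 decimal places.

Total N = 3+1+1 = 5, so the proportions are 0.6, 0.2, 0.2 (working shown to 5 dp, full precision carried).
H' = −Σ pᵢ ln pᵢ = −((-0.30650) + (-0.32189) + (-0.32189)) = 0.95027.
With S = 3 species, ln S = 1.09861, so J = 0.95027/1.09861 = 0.86497, i.e. 0.86 to 2 decimal places.

0.86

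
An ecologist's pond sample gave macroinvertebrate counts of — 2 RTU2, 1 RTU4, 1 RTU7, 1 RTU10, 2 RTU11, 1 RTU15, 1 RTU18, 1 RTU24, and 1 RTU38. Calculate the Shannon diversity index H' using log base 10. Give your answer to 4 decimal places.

Total N = 2+1+1+1+2+1+1+1+1 = 11, so the proportions are 0.181818, 0.090909, 0.090909, 0.090909, 0.181818, 0.090909, 0.090909, 0.090909, 0.090909 (working shown to 6 dp, full precision carried).
Each pᵢ log₁₀ pᵢ term: 0.181818×(-0.740363)=-0.134611, 0.090909×(-1.041393)=-0.094672, 0.090909×(-1.041393)=-0.094672, 0.090909×(-1.041393)=-0.094672, 0.181818×(-0.740363)=-0.134611, 0.090909×(-1.041393)=-0.094672, 0.090909×(-1.041393)=-0.094672, 0.090909×(-1.041393)=-0.094672, 0.090909×(-1.041393)=-0.094672.
Sum = -0.931927, so H' = 0.9319.

0.9319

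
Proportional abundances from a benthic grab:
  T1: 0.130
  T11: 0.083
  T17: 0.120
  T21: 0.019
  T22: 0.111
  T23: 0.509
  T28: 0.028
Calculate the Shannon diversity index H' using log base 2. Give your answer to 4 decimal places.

Each pᵢ log₂ pᵢ term (working shown to 6 dp, full precision carried): 0.13×(-2.943416)=-0.382644, 0.083×(-3.590745)=-0.298032, 0.12×(-3.058894)=-0.367067, 0.019×(-5.717857)=-0.108639, 0.111×(-3.171368)=-0.352022, 0.509×(-0.974262)=-0.495900, 0.028×(-5.158429)=-0.144436.
Sum = -2.148740, so H' = 2.1487.

2.1487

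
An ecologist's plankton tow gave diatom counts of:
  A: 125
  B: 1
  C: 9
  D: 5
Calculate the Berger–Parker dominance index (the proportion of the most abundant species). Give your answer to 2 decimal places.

0.89

Total N = 125+1+9+5 = 140, so the proportions are 0.8929, 0.0071, 0.0643, 0.0357 (working shown to 4 dp, full precision carried).
The largest proportion is 0.8929, i.e. d = 0.89 to 2 decimal places.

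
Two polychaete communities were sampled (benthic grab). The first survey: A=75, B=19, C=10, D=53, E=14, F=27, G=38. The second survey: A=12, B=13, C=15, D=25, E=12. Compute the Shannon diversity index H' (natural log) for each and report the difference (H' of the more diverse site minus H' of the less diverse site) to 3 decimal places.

The first survey: N=236, proportions 0.3178, 0.08051, 0.04237, 0.22458, 0.05932, 0.11441, 0.16102, giving H' = 1.74616 (working shown to 5 dp, full precision carried).
The second survey: N=77, proportions 0.15584, 0.16883, 0.19481, 0.32468, 0.15584, giving H' = 1.56361.
Difference = |1.74616 − 1.56361| = 0.18255, i.e. 0.183 to 3 decimal places.

0.183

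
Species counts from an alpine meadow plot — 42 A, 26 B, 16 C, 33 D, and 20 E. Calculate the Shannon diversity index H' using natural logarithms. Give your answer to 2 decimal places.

Total N = 42+26+16+33+20 = 137, so the proportions are 0.3066, 0.1898, 0.1168, 0.2409, 0.146 (working shown to 4 dp, full precision carried).
Each pᵢ ln pᵢ term: 0.3066×(-1.1823)=-0.3625, 0.1898×(-1.6619)=-0.3154, 0.1168×(-2.1474)=-0.2508, 0.2409×(-1.4235)=-0.3429, 0.146×(-1.9242)=-0.2809.
Sum = -1.5524, so H' = 1.55.

1.55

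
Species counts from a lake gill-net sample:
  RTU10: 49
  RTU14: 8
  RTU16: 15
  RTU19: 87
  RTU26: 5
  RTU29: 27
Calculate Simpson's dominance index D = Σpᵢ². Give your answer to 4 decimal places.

0.3019

Total N = 49+8+15+87+5+27 = 191, so the proportions are 0.256545, 0.041885, 0.078534, 0.455497, 0.026178, 0.141361 (working shown to 6 dp, full precision carried).
D = 0.256545² + 0.041885² + 0.078534² + 0.455497² + 0.026178² + 0.141361² = 0.065815 + 0.001754 + 0.006168 + 0.207478 + 0.000685 + 0.019983 = 0.301883.
To 4 decimal places, D = 0.3019.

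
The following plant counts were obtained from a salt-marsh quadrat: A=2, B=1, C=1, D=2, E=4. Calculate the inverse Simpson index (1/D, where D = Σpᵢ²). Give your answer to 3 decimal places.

3.846

Total N = 2+1+1+2+4 = 10, so the proportions are 0.2, 0.1, 0.1, 0.2, 0.4 (working shown to 7 dp, full precision carried).
D = 0.2² + 0.1² + 0.1² + 0.2² + 0.4² = 0.0400000 + 0.0100000 + 0.0100000 + 0.0400000 + 0.1600000 = 0.2600000.
So 1/D = 3.84615, i.e. 3.846 to 3 decimal places.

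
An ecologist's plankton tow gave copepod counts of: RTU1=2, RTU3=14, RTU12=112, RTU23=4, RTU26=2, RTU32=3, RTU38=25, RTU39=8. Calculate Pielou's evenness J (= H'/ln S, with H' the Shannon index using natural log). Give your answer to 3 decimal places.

0.563

Total N = 2+14+112+4+2+3+25+8 = 170, so the proportions are 0.01176, 0.08235, 0.65882, 0.02353, 0.01176, 0.01765, 0.14706, 0.04706 (working shown to 5 dp, full precision carried).
H' = −Σ pᵢ ln pᵢ = −((-0.05227) + (-0.20561) + (-0.27493) + (-0.08822) + (-0.05227) + (-0.07124) + (-0.28190) + (-0.14383)) = 1.17027.
With S = 8 species, ln S = 2.07944, so J = 1.17027/2.07944 = 0.56278, i.e. 0.563 to 3 decimal places.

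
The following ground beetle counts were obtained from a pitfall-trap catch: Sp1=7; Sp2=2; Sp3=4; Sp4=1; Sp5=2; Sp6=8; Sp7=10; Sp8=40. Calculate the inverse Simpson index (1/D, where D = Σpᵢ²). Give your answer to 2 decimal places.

Total N = 7+2+4+1+2+8+10+40 = 74, so the proportions are 0.09459, 0.02703, 0.05405, 0.01351, 0.02703, 0.10811, 0.13514, 0.54054 (working shown to 5 dp, full precision carried).
D = 0.09459² + 0.02703² + 0.05405² + 0.01351² + 0.02703² + 0.10811² + 0.13514² + 0.54054² = 0.00895 + 0.00073 + 0.00292 + 0.00018 + 0.00073 + 0.01169 + 0.01826 + 0.29218 = 0.33565.
So 1/D = 2.9793, i.e. 2.98 to 2 decimal places.

2.98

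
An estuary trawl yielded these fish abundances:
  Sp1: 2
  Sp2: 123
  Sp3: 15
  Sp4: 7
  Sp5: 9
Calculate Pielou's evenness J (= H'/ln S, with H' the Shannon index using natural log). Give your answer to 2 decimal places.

0.48

Total N = 2+123+15+7+9 = 156, so the proportions are 0.0128, 0.7885, 0.0962, 0.0449, 0.0577 (working shown to 4 dp, full precision carried).
H' = −Σ pᵢ ln pᵢ = −((-0.0559) + (-0.1874) + (-0.2252) + (-0.1393) + (-0.1646)) = 0.7723.
With S = 5 species, ln S = 1.6094, so J = 0.7723/1.6094 = 0.4798, i.e. 0.48 to 2 decimal places.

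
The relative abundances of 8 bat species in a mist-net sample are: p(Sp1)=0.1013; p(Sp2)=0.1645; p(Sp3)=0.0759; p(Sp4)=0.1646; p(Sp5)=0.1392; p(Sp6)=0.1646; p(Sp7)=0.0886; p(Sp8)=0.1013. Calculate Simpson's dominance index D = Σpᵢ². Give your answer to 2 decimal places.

0.13

D = 0.1013² + 0.1645² + 0.0759² + 0.1646² + 0.1392² + 0.1646² + 0.0886² + 0.1013² = 0.0103 + 0.0271 + 0.0058 + 0.0271 + 0.0194 + 0.0271 + 0.0078 + 0.0103 = 0.1348 (working shown to 4 dp, full precision carried).
To 2 decimal places, D = 0.13.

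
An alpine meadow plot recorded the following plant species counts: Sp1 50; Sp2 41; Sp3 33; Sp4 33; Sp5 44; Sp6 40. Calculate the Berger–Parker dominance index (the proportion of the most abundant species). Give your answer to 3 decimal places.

Total N = 50+41+33+33+44+40 = 241, so the proportions are 0.20747, 0.17012, 0.13693, 0.13693, 0.18257, 0.16598 (working shown to 5 dp, full precision carried).
The largest proportion is 0.20747, i.e. d = 0.207 to 3 decimal places.

0.207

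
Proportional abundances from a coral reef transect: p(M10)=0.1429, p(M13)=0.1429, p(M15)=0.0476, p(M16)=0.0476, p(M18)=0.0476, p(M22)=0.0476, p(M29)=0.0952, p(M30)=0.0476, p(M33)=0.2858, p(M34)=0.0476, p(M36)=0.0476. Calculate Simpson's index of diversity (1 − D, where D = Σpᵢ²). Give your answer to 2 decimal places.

0.85

D = 0.1429² + 0.1429² + 0.0476² + 0.0476² + 0.0476² + 0.0476² + 0.0952² + 0.0476² + 0.2858² + 0.0476² + 0.0476² = 0.0204 + 0.0204 + 0.0023 + 0.0023 + 0.0023 + 0.0023 + 0.0091 + 0.0023 + 0.0817 + 0.0023 + 0.0023 = 0.1474 (working shown to 4 dp, full precision carried).
So 1 − D = 0.8526, i.e. 0.85 to 2 decimal places.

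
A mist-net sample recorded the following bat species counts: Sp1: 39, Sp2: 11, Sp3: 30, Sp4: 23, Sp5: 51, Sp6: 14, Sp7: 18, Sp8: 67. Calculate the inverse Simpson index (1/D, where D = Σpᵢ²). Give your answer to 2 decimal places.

Total N = 39+11+30+23+51+14+18+67 = 253, so the proportions are 0.15415, 0.043478, 0.118577, 0.090909, 0.201581, 0.055336, 0.071146, 0.264822 (working shown to 6 dp, full precision carried).
D = 0.15415² + 0.043478² + 0.118577² + 0.090909² + 0.201581² + 0.055336² + 0.071146² + 0.264822² = 0.023762 + 0.001890 + 0.014061 + 0.008264 + 0.040635 + 0.003062 + 0.005062 + 0.070131 = 0.166867.
So 1/D = 5.9928, i.e. 5.99 to 2 decimal places.

5.99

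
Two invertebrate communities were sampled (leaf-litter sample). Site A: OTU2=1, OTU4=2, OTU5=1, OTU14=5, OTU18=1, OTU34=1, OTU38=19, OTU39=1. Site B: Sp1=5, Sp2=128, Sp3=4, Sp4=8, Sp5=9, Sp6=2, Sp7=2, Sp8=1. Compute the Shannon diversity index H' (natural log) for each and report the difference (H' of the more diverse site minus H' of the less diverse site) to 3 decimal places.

Site A: N=31, proportions 0.03226, 0.06452, 0.03226, 0.16129, 0.03226, 0.03226, 0.6129, 0.03226, giving H' = 1.32503 (working shown to 5 dp, full precision carried).
Site B: N=159, proportions 0.03145, 0.80503, 0.02516, 0.05031, 0.0566, 0.01258, 0.01258, 0.00629, giving H' = 0.83095.
Difference = |1.32503 − 0.83095| = 0.49408, i.e. 0.494 to 3 decimal places.

0.494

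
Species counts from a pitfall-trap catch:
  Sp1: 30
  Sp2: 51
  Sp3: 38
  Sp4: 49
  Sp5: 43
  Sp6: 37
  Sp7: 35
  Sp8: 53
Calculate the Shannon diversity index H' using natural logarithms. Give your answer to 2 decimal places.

Total N = 30+51+38+49+43+37+35+53 = 336, so the proportions are 0.0893, 0.1518, 0.1131, 0.1458, 0.128, 0.1101, 0.1042, 0.1577 (working shown to 4 dp, full precision carried).
Each pᵢ ln pᵢ term: 0.0893×(-2.4159)=-0.2157, 0.1518×(-1.8853)=-0.2862, 0.1131×(-2.1795)=-0.2465, 0.1458×(-1.9253)=-0.2808, 0.128×(-2.0559)=-0.2631, 0.1101×(-2.2062)=-0.2429, 0.1042×(-2.2618)=-0.2356, 0.1577×(-1.8468)=-0.2913.
Sum = -2.0621, so H' = 2.06.

2.06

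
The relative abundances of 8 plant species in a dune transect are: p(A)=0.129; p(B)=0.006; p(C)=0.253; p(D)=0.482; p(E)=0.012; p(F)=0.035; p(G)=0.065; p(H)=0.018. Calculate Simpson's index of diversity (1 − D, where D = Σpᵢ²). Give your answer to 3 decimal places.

0.681

D = 0.129² + 0.006² + 0.253² + 0.482² + 0.012² + 0.035² + 0.065² + 0.018² = 0.01664 + 0.00004 + 0.06401 + 0.23232 + 0.00014 + 0.00123 + 0.00423 + 0.00032 = 0.31893 (working shown to 5 dp, full precision carried).
So 1 − D = 0.68107, i.e. 0.681 to 3 decimal places.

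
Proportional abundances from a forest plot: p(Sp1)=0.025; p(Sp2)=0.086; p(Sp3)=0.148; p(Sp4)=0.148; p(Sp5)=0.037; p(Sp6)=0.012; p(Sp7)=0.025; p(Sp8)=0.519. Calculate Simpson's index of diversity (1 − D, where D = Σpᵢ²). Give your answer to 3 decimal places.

D = 0.025² + 0.086² + 0.148² + 0.148² + 0.037² + 0.012² + 0.025² + 0.519² = 0.00063 + 0.00740 + 0.02190 + 0.02190 + 0.00137 + 0.00014 + 0.00063 + 0.26936 = 0.32333 (working shown to 5 dp, full precision carried).
So 1 − D = 0.67667, i.e. 0.677 to 3 decimal places.

0.677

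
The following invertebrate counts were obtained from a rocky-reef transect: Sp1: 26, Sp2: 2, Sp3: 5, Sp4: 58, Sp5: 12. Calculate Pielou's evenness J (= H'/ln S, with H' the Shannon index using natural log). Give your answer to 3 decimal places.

Total N = 26+2+5+58+12 = 103, so the proportions are 0.25243, 0.01942, 0.04854, 0.56311, 0.1165 (working shown to 5 dp, full precision carried).
H' = −Σ pᵢ ln pᵢ = −((-0.34750) + (-0.07654) + (-0.14686) + (-0.32338) + (-0.25046)) = 1.14474.
With S = 5 species, ln S = 1.60944, so J = 1.14474/1.60944 = 0.71127, i.e. 0.711 to 3 decimal places.

0.711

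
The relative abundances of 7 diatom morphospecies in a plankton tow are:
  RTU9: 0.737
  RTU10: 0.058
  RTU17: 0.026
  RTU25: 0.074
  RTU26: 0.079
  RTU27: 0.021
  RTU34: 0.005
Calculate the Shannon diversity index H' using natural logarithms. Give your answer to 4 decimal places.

0.9858

Each pᵢ ln pᵢ term (working shown to 6 dp, full precision carried): 0.737×(-0.305167)=-0.224908, 0.058×(-2.847312)=-0.165144, 0.026×(-3.649659)=-0.094891, 0.074×(-2.603690)=-0.192673, 0.079×(-2.538307)=-0.200526, 0.021×(-3.863233)=-0.081128, 0.005×(-5.298317)=-0.026492.
Sum = -0.985762, so H' = 0.9858.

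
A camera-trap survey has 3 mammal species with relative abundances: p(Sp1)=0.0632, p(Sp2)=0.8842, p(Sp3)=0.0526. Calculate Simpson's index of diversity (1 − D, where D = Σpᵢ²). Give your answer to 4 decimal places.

0.2114

D = 0.0632² + 0.8842² + 0.0526² = 0.003994 + 0.781810 + 0.002767 = 0.788571 (working shown to 6 dp, full precision carried).
So 1 − D = 0.211429, i.e. 0.2114 to 4 decimal places.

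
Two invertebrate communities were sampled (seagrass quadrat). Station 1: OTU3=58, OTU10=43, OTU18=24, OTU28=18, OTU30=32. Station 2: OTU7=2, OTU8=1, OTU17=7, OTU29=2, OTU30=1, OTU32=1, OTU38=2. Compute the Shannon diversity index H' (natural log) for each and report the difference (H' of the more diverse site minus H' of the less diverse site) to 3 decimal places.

0.133

Station 1: N=175, proportions 0.33143, 0.24571, 0.13714, 0.10286, 0.18286, giving H' = 1.52798 (working shown to 5 dp, full precision carried).
Station 2: N=16, proportions 0.125, 0.0625, 0.4375, 0.125, 0.0625, 0.0625, 0.125, giving H' = 1.66132.
Difference = |1.52798 − 1.66132| = 0.13334, i.e. 0.133 to 3 decimal places.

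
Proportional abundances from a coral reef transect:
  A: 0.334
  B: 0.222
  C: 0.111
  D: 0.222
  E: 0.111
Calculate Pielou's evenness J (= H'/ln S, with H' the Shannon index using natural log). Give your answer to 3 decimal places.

0.946

H' = −Σ pᵢ ln pᵢ = −((-0.36627) + (-0.33413) + (-0.24400) + (-0.33413) + (-0.24400)) = 1.52253 (working shown to 5 dp, full precision carried).
With S = 5 species, ln S = 1.60944, so J = 1.52253/1.60944 = 0.94600, i.e. 0.946 to 3 decimal places.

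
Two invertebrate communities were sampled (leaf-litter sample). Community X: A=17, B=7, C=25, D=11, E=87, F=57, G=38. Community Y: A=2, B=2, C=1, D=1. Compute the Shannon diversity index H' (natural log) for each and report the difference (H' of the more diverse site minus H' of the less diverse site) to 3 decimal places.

Community X: N=242, proportions 0.07025, 0.02893, 0.10331, 0.04545, 0.3595, 0.23554, 0.15702, giving H' = 1.66311 (working shown to 5 dp, full precision carried).
Community Y: N=6, proportions 0.33333, 0.33333, 0.16667, 0.16667, giving H' = 1.32966.
Difference = |1.66311 − 1.32966| = 0.33345, i.e. 0.333 to 3 decimal places.

0.333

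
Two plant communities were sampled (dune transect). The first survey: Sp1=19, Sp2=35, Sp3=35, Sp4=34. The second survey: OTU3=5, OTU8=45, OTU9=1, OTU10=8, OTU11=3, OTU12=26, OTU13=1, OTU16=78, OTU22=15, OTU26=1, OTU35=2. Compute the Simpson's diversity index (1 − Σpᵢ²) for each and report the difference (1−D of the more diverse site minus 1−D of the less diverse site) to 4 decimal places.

The first survey: N=123, proportions 0.154472, 0.284553, 0.284553, 0.276423, giving 1−D = 0.737788 (working shown to 6 dp, full precision carried).
The second survey: N=185, proportions 0.027027, 0.243243, 0.005405, 0.043243, 0.016216, 0.140541, 0.005405, 0.421622, 0.081081, 0.005405, 0.010811, giving 1−D = 0.733674.
Difference = |0.737788 − 0.733674| = 0.004114, i.e. 0.0041 to 4 decimal places.

0.0041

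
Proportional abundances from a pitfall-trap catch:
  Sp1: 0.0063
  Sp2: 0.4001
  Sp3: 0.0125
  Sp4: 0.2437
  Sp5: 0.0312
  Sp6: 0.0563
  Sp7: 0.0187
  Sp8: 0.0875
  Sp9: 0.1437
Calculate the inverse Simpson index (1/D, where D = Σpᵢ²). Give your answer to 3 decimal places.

3.961

D = 0.0063² + 0.4001² + 0.0125² + 0.2437² + 0.0312² + 0.0563² + 0.0187² + 0.0875² + 0.1437² = 0.0000397 + 0.1600800 + 0.0001563 + 0.0593897 + 0.0009734 + 0.0031697 + 0.0003497 + 0.0076562 + 0.0206497 = 0.2524644 (working shown to 7 dp, full precision carried).
So 1/D = 3.96095, i.e. 3.961 to 3 decimal places.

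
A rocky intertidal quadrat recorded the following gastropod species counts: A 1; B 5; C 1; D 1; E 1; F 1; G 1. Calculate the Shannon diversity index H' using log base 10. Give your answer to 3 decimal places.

0.724

Total N = 1+5+1+1+1+1+1 = 11, so the proportions are 0.09091, 0.45455, 0.09091, 0.09091, 0.09091, 0.09091, 0.09091 (working shown to 5 dp, full precision carried).
Each pᵢ log₁₀ pᵢ term: 0.09091×(-1.04139)=-0.09467, 0.45455×(-0.34242)=-0.15565, 0.09091×(-1.04139)=-0.09467, 0.09091×(-1.04139)=-0.09467, 0.09091×(-1.04139)=-0.09467, 0.09091×(-1.04139)=-0.09467, 0.09091×(-1.04139)=-0.09467.
Sum = -0.72368, so H' = 0.724.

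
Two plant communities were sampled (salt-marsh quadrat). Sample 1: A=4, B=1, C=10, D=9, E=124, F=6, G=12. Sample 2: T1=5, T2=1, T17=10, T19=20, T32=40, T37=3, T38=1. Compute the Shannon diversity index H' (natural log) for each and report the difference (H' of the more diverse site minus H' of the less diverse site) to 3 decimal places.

0.383

Sample 1: N=166, proportions 0.0241, 0.00602, 0.06024, 0.05422, 0.74699, 0.03614, 0.07229, giving H' = 0.97566 (working shown to 5 dp, full precision carried).
Sample 2: N=80, proportions 0.0625, 0.0125, 0.125, 0.25, 0.5, 0.0375, 0.0125, giving H' = 1.35904.
Difference = |0.97566 − 1.35904| = 0.38338, i.e. 0.383 to 3 decimal places.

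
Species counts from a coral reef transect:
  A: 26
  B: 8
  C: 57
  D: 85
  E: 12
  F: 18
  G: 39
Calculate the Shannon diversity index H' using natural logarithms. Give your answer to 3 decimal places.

1.688

Total N = 26+8+57+85+12+18+39 = 245, so the proportions are 0.10612, 0.03265, 0.23265, 0.34694, 0.04898, 0.07347, 0.15918 (working shown to 5 dp, full precision carried).
Each pᵢ ln pᵢ term: 0.10612×(-2.24316)=-0.23805, 0.03265×(-3.42182)=-0.11173, 0.23265×(-1.45821)=-0.33926, 0.34694×(-1.05861)=-0.36727, 0.04898×(-3.01635)=-0.14774, 0.07347×(-2.61089)=-0.19182, 0.15918×(-1.83770)=-0.29253.
Sum = -1.68840, so H' = 1.688.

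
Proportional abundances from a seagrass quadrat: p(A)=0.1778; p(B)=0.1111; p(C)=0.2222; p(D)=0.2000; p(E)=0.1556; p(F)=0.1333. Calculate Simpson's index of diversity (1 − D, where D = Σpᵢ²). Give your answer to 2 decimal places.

0.82

D = 0.1778² + 0.1111² + 0.2222² + 0.2² + 0.1556² + 0.1333² = 0.0316 + 0.0123 + 0.0494 + 0.0400 + 0.0242 + 0.0178 = 0.1753 (working shown to 4 dp, full precision carried).
So 1 − D = 0.8247, i.e. 0.82 to 2 decimal places.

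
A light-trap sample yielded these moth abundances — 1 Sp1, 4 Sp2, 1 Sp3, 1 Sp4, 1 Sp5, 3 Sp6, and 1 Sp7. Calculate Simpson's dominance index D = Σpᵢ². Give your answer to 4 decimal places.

0.2083

Total N = 1+4+1+1+1+3+1 = 12, so the proportions are 0.083333, 0.333333, 0.083333, 0.083333, 0.083333, 0.25, 0.083333 (working shown to 6 dp, full precision carried).
D = 0.083333² + 0.333333² + 0.083333² + 0.083333² + 0.083333² + 0.25² + 0.083333² = 0.006944 + 0.111111 + 0.006944 + 0.006944 + 0.006944 + 0.062500 + 0.006944 = 0.208333.
To 4 decimal places, D = 0.2083.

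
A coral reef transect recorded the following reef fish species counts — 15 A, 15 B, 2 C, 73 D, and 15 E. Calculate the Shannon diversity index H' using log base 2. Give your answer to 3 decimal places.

Total N = 15+15+2+73+15 = 120, so the proportions are 0.125, 0.125, 0.01667, 0.60833, 0.125 (working shown to 5 dp, full precision carried).
Each pᵢ log₂ pᵢ term: 0.125×(-3.00000)=-0.37500, 0.125×(-3.00000)=-0.37500, 0.01667×(-5.90689)=-0.09845, 0.60833×(-0.71707)=-0.43622, 0.125×(-3.00000)=-0.37500.
Sum = -1.65966, so H' = 1.660.

1.660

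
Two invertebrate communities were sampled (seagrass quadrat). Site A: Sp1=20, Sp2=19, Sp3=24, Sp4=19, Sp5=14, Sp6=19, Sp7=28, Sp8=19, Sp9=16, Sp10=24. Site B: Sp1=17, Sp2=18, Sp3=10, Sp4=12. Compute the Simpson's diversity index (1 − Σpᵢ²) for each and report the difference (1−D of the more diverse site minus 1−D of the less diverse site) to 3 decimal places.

0.160

Site A: N=202, proportions 0.09901, 0.094059, 0.118812, 0.094059, 0.069307, 0.094059, 0.138614, 0.094059, 0.079208, 0.118812, giving 1−D = 0.896285 (working shown to 6 dp, full precision carried).
Site B: N=57, proportions 0.298246, 0.315789, 0.175439, 0.210526, giving 1−D = 0.736227.
Difference = |0.896285 − 0.736227| = 0.160058, i.e. 0.160 to 3 decimal places.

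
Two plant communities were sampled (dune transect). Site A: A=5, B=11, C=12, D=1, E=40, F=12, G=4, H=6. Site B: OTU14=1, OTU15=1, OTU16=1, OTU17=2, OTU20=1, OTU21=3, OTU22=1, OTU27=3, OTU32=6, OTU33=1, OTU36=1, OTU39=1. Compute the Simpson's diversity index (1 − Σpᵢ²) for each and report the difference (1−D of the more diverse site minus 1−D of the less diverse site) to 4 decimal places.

Site A: N=91, proportions 0.054945, 0.120879, 0.131868, 0.010989, 0.43956, 0.131868, 0.043956, 0.065934, giving 1−D = 0.747977 (working shown to 6 dp, full precision carried).
Site B: N=22, proportions 0.045455, 0.045455, 0.045455, 0.090909, 0.045455, 0.136364, 0.045455, 0.136364, 0.272727, 0.045455, 0.045455, 0.045455, giving 1−D = 0.863636.
Difference = |0.747977 − 0.863636| = 0.115659, i.e. 0.1157 to 4 decimal places.

0.1157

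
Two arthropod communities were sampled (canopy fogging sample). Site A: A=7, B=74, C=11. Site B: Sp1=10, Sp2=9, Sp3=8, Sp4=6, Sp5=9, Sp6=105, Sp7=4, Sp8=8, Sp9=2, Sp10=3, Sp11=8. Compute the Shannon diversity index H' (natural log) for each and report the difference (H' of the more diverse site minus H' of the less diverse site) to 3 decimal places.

Site A: N=92, proportions 0.07609, 0.80435, 0.11957, giving H' = 0.62506 (working shown to 5 dp, full precision carried).
Site B: N=172, proportions 0.05814, 0.05233, 0.04651, 0.03488, 0.05233, 0.61047, 0.02326, 0.04651, 0.01163, 0.01744, 0.04651, giving H' = 1.53048.
Difference = |0.62506 − 1.53048| = 0.90542, i.e. 0.905 to 3 decimal places.

0.905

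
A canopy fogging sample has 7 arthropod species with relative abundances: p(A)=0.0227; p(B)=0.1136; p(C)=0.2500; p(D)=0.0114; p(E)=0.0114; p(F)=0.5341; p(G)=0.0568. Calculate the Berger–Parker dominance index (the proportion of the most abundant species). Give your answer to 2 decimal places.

0.53

The largest proportion is 0.5341, i.e. d = 0.53 to 2 decimal places.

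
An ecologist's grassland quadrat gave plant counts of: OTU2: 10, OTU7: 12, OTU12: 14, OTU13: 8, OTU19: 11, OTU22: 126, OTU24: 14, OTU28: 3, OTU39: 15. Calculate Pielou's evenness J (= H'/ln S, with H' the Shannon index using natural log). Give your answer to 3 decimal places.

0.681

Total N = 10+12+14+8+11+126+14+3+15 = 213, so the proportions are 0.04695, 0.05634, 0.06573, 0.03756, 0.05164, 0.59155, 0.06573, 0.01408, 0.07042 (working shown to 5 dp, full precision carried).
H' = −Σ pᵢ ln pᵢ = −((-0.14360) + (-0.16205) + (-0.17893) + (-0.12326) + (-0.15304) + (-0.31057) + (-0.17893) + (-0.06004) + (-0.18685)) = 1.49726.
With S = 9 species, ln S = 2.19722, so J = 1.49726/2.19722 = 0.68143, i.e. 0.681 to 3 decimal places.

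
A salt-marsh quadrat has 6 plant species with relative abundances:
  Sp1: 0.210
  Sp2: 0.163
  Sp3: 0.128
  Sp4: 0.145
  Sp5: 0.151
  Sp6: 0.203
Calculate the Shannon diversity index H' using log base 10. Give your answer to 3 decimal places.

0.771

Each pᵢ log₁₀ pᵢ term (working shown to 5 dp, full precision carried): 0.21×(-0.67778)=-0.14233, 0.163×(-0.78781)=-0.12841, 0.128×(-0.89279)=-0.11428, 0.145×(-0.83863)=-0.12160, 0.151×(-0.82102)=-0.12397, 0.203×(-0.69250)=-0.14058.
Sum = -0.77118, so H' = 0.771.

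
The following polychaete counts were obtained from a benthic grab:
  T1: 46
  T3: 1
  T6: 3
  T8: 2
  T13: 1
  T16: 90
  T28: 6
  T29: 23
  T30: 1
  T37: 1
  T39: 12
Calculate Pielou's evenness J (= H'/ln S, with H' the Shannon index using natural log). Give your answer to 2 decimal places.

0.61

Total N = 46+1+3+2+1+90+6+23+1+1+12 = 186, so the proportions are 0.2473, 0.0054, 0.0161, 0.0108, 0.0054, 0.4839, 0.0323, 0.1237, 0.0054, 0.0054, 0.0645 (working shown to 4 dp, full precision carried).
H' = −Σ pᵢ ln pᵢ = −((-0.3455) + (-0.0281) + (-0.0666) + (-0.0487) + (-0.0281) + (-0.3513) + (-0.1108) + (-0.2585) + (-0.0281) + (-0.0281) + (-0.1768)) = 1.4705.
With S = 11 species, ln S = 2.3979, so J = 1.4705/2.3979 = 0.6133, i.e. 0.61 to 2 decimal places.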